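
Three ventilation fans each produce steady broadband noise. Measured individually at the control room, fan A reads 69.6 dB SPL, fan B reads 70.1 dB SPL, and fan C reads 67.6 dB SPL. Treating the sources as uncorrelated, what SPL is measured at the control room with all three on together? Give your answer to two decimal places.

74.00 dB SPL

Incoherent sources sum as intensities:
L_total = 10·log₁₀(10^(69.6/10) + 10^(70.1/10) + 10^(67.6/10)) = 10·log₁₀(25110000) = 74.00 dB SPL.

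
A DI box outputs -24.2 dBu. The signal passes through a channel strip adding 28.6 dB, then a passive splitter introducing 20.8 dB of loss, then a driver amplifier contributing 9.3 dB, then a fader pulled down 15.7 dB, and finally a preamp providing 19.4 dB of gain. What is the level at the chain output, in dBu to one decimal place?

-3.4 dBu

Cascaded gains and losses add directly in dB.
-24.2 + 28.6 − 20.8 + 9.3 − 15.7 + 19.4 = -3.4 dBu.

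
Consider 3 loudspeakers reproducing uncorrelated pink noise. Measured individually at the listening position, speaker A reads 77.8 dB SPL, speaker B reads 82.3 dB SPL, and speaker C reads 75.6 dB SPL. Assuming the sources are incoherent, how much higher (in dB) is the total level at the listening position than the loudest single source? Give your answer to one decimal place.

2.0 dB

Incoherent sources sum as intensities:
L_total = 10·log₁₀(10^(77.8/10) + 10^(82.3/10) + 10^(75.6/10)) = 84.26 dB SPL.
Excess over the loudest (82.3 dB): 84.26 − 82.3 = 2.0 dB.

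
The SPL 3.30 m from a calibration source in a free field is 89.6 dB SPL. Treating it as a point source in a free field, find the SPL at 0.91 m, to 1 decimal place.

100.8 dB SPL

Free-field point source: level drops by 20·log₁₀ of the distance ratio.
ΔL = −20·log₁₀(0.91/3.30) = 11.19 dB, so L₂ = 89.6 + (11.19) = 100.8 dB SPL.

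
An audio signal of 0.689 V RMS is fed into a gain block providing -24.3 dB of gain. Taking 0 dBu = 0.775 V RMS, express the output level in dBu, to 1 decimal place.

-25.3 dBu

Input level: 20·log₁₀(0.689/0.775) = -1.02 dBu.
Output: -1.02 − 24.3 = -25.3 dBu.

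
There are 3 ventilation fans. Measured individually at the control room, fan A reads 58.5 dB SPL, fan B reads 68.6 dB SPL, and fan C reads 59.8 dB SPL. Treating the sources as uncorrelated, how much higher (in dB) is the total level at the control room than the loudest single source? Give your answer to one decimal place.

0.9 dB

Add the sources as powers (linear), then convert back to dB:
L_total = 10·log₁₀(10^(58.5/10) + 10^(68.6/10) + 10^(59.8/10)) = 69.50 dB SPL.
Excess over the loudest (68.6 dB): 69.50 − 68.6 = 0.9 dB.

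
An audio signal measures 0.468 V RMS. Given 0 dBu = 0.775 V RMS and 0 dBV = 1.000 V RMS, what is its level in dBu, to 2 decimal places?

dBu = 20·log₁₀(V / 0.775 V).
20·log₁₀(0.468/0.775) = -4.38 dBu.

-4.38 dBu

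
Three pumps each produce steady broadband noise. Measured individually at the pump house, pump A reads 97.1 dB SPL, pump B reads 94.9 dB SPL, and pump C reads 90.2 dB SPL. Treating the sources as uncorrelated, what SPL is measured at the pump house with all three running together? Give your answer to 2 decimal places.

99.67 dB SPL

Uncorrelated sources add in intensity (power), not in dB.
L_total = 10·log₁₀(10^(97.1/10) + 10^(94.9/10) + 10^(90.2/10)) = 10·log₁₀(9266000000) = 99.67 dB SPL.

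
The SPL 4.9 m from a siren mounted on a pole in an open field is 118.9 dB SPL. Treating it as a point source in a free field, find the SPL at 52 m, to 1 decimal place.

Free-field point source: level drops by 20·log₁₀ of the distance ratio.
ΔL = −20·log₁₀(52/4.9) = -20.52 dB, so L₂ = 118.9 + (-20.52) = 98.4 dB SPL.

98.4 dB SPL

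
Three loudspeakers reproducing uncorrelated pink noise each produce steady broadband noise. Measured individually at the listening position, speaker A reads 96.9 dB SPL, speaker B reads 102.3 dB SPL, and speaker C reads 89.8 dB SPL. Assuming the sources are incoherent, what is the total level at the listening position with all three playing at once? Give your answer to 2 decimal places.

Incoherent sources sum as intensities:
L_total = 10·log₁₀(10^(96.9/10) + 10^(102.3/10) + 10^(89.8/10)) = 10·log₁₀(22835000000) = 103.59 dB SPL.

103.59 dB SPL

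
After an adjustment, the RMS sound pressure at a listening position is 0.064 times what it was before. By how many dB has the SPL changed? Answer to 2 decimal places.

-23.88 dB

SPL change from a pressure ratio uses the 20·log₁₀ form:
20·log₁₀(0.064) = -23.88 dB.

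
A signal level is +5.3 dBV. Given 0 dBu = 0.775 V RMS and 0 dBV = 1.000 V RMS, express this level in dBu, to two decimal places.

+7.51 dBu

The offset between the scales is 20·log₁₀(0.775/1.000) = −2.214 dB.
So dBu = +5.3 + 2.214 = +7.51 dBu.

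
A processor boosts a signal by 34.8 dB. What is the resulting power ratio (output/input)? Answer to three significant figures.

Power ratio = 10^(dB/10).
10^(34.8/10) = 10^(3.480) = 3020.

3020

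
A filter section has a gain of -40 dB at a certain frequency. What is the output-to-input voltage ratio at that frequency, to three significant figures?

0.0100

Voltage ratio = 10^(dB/20).
10^(-40/20) = 10^(-2.000) = 0.0100.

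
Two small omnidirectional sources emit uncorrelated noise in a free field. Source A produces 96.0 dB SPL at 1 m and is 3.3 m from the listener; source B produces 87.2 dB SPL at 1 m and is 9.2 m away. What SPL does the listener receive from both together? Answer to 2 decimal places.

At the listener: L_A = 96.0 − 20·log₁₀(3.3) = 85.630 dB; L_B = 87.2 − 20·log₁₀(9.2) = 67.924 dB.
Combined: 10·log₁₀(10^(85.630/10)+10^(67.924/10)) = 85.70 dB SPL.

85.70 dB SPL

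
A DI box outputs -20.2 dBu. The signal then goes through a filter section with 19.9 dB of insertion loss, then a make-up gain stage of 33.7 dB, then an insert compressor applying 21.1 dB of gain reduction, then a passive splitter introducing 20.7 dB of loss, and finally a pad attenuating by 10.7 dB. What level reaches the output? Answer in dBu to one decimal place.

-58.9 dBu

Cascaded gains and losses add directly in dB.
-20.2 − 19.9 + 33.7 − 21.1 − 20.7 − 10.7 = -58.9 dBu.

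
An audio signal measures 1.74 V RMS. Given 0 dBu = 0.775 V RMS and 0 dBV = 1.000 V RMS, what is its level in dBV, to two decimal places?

dBV = 20·log₁₀(V / 1.000 V).
20·log₁₀(1.74/1.000) = +4.81 dBV.

+4.81 dBV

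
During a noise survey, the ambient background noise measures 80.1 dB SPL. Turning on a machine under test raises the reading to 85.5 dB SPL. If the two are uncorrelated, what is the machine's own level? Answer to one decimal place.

Subtract intensities: L_src = 10·log₁₀(10^(L_total/10) − 10^(L_bg/10)).
L_src = 10·log₁₀(10^(85.5/10) − 10^(80.1/10)) = 10·log₁₀(252500000) = 84.0 dB SPL.

84.0 dB SPL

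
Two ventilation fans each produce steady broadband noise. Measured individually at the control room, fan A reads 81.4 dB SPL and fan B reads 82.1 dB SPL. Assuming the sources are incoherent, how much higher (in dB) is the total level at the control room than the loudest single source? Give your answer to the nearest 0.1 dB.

2.7 dB

Uncorrelated sources add in intensity (power), not in dB.
L_total = 10·log₁₀(10^(81.4/10) + 10^(82.1/10)) = 84.77 dB SPL.
Excess over the loudest (82.1 dB): 84.77 − 82.1 = 2.7 dB.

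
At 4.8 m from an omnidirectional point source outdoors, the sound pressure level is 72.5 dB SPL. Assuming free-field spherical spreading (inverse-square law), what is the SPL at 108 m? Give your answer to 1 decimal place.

Free-field point source: level drops by 20·log₁₀ of the distance ratio.
ΔL = −20·log₁₀(108/4.8) = -27.04 dB, so L₂ = 72.5 + (-27.04) = 45.5 dB SPL.

45.5 dB SPL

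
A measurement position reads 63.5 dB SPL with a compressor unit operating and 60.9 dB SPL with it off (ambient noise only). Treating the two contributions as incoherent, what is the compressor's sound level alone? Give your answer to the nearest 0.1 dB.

Remove the background by subtracting linear intensities:
L_src = 10·log₁₀(10^(63.5/10) − 10^(60.9/10)) = 10·log₁₀(1008000) = 60.0 dB SPL.

60.0 dB SPL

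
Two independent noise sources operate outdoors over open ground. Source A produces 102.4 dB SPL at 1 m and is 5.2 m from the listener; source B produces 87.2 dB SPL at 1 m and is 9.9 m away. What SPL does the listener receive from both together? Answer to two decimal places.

88.12 dB SPL

At the listener: L_A = 102.4 − 20·log₁₀(5.2) = 88.080 dB; L_B = 87.2 − 20·log₁₀(9.9) = 67.287 dB.
Combined: 10·log₁₀(10^(88.080/10)+10^(67.287/10)) = 88.12 dB SPL.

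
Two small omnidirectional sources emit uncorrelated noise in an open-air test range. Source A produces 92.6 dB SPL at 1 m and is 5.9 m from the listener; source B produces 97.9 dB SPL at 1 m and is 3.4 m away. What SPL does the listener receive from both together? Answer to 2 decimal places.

87.68 dB SPL

At the listener: L_A = 92.6 − 20·log₁₀(5.9) = 77.183 dB; L_B = 97.9 − 20·log₁₀(3.4) = 87.270 dB.
Combined: 10·log₁₀(10^(77.183/10)+10^(87.270/10)) = 87.68 dB SPL.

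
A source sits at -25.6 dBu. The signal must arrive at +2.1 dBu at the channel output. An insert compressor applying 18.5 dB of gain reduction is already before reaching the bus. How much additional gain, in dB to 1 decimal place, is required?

The required make-up gain is the shortfall in the dB sum.
G = +2.1 − (-25.6) + 18.5 = 46.2 dB.

46.2 dB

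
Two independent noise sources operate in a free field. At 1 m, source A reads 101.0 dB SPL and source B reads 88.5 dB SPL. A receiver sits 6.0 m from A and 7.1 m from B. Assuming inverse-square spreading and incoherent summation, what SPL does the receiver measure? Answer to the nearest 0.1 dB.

At the listener: L_A = 101.0 − 20·log₁₀(6.0) = 85.44 dB; L_B = 88.5 − 20·log₁₀(7.1) = 71.47 dB.
Combined: 10·log₁₀(10^(85.44/10)+10^(71.47/10)) = 85.6 dB SPL.

85.6 dB SPL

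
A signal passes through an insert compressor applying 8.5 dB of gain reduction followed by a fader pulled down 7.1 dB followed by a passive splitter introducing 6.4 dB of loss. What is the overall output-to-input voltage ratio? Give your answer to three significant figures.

Net gain = (−8.5) + (−7.1) + (−6.4) = -22.0 dB.
Voltage ratio = 10^(-22.0/20) = 0.0794.

0.0794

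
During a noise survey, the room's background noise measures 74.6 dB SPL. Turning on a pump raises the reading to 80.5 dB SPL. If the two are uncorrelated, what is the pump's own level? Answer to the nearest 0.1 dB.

Subtract intensities: L_src = 10·log₁₀(10^(L_total/10) − 10^(L_bg/10)).
L_src = 10·log₁₀(10^(80.5/10) − 10^(74.6/10)) = 10·log₁₀(83360000) = 79.2 dB SPL.

79.2 dB SPL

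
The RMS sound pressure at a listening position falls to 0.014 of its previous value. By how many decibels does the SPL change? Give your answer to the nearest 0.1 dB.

Sound pressure is an amplitude quantity: ΔL = 20·log₁₀(p₂/p₁).
20·log₁₀(0.014) = -37.1 dB.

-37.1 dB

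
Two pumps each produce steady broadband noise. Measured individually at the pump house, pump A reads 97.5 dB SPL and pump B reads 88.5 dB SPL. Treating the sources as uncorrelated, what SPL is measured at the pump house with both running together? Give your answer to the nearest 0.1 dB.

98.0 dB SPL

Uncorrelated sources add in intensity (power), not in dB.
L_total = 10·log₁₀(10^(97.5/10) + 10^(88.5/10)) = 10·log₁₀(6331000000) = 98.0 dB SPL.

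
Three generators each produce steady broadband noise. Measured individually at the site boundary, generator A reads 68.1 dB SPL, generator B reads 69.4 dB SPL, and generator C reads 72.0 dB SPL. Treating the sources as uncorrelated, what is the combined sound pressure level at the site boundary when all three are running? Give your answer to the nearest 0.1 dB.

74.9 dB SPL

Uncorrelated sources add in intensity (power), not in dB.
L_total = 10·log₁₀(10^(68.1/10) + 10^(69.4/10) + 10^(72.0/10)) = 10·log₁₀(31020000) = 74.9 dB SPL.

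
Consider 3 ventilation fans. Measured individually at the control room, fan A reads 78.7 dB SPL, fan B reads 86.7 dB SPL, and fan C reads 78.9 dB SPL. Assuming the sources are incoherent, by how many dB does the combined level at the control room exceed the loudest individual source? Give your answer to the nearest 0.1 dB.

1.2 dB

Incoherent sources sum as intensities:
L_total = 10·log₁₀(10^(78.7/10) + 10^(86.7/10) + 10^(78.9/10)) = 87.92 dB SPL.
Excess over the loudest (86.7 dB): 87.92 − 86.7 = 1.2 dB.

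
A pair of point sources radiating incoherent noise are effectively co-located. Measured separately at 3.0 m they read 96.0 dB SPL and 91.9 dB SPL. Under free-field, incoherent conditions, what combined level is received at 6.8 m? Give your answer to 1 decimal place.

Combined at 3.0 m: 10·log₁₀(10^(96.0/10)+10^(91.9/10)) = 97.43 dB SPL.
Then apply −20·log₁₀(6.8/3.0) = -7.11 dB → 90.3 dB SPL.

90.3 dB SPL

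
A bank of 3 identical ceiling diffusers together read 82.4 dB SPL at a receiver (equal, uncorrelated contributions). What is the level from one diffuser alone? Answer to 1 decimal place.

77.6 dB SPL

3 equal incoherent sources add 10·log₁₀(3) = 4.77 dB over one source.
L_one = 82.4 − 4.77 = 77.6 dB SPL.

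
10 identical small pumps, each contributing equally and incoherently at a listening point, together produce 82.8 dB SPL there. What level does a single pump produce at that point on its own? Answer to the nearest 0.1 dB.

10 equal incoherent sources add 10·log₁₀(10) = 10.00 dB over one source.
L_one = 82.8 − 10.00 = 72.8 dB SPL.

72.8 dB SPL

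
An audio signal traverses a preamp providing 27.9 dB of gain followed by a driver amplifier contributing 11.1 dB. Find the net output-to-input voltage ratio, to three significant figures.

89.1

Net gain = 27.9 + 11.1 = 39.0 dB.
Voltage ratio = 10^(39.0/20) = 89.1.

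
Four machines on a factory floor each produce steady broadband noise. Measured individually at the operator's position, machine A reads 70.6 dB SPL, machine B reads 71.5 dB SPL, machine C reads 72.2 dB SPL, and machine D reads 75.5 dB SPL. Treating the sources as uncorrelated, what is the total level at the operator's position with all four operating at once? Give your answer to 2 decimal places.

Uncorrelated sources add in intensity (power), not in dB.
L_total = 10·log₁₀(10^(70.6/10) + 10^(71.5/10) + 10^(72.2/10) + 10^(75.5/10)) = 10·log₁₀(77680000) = 78.90 dB SPL.

78.90 dB SPL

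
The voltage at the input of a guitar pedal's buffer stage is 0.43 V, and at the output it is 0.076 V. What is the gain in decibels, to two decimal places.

For a voltage ratio, dB = 20·log₁₀(V₂/V₁).
20·log₁₀(0.076/0.43) = 20·log₁₀(0.1767) = -15.05 dB.

-15.05 dB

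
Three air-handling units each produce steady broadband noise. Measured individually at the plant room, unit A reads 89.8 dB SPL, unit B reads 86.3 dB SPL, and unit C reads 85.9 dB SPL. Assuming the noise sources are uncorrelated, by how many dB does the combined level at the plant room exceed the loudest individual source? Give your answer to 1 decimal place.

2.7 dB

Incoherent sources sum as intensities:
L_total = 10·log₁₀(10^(89.8/10) + 10^(86.3/10) + 10^(85.9/10)) = 92.48 dB SPL.
Excess over the loudest (89.8 dB): 92.48 − 89.8 = 2.7 dB.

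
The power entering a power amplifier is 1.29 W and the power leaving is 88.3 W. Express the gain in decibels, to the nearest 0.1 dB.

18.4 dB

Power is a power quantity, so gain = 10·log₁₀(P_out/P_in).
10·log₁₀(88.3/1.29) = 10·log₁₀(68.45) = 18.4 dB.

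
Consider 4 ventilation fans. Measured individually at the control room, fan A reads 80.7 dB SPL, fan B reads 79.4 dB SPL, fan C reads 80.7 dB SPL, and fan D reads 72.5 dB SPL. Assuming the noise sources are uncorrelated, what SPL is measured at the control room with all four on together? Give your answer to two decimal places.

Uncorrelated sources add in intensity (power), not in dB.
L_total = 10·log₁₀(10^(80.7/10) + 10^(79.4/10) + 10^(80.7/10) + 10^(72.5/10)) = 10·log₁₀(339900000) = 85.31 dB SPL.

85.31 dB SPL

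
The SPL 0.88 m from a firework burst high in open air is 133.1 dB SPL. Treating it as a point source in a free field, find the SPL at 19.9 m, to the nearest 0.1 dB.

106.0 dB SPL

Inverse-square spreading gives ΔL = −20·log₁₀(d₂/d₁).
ΔL = −20·log₁₀(19.9/0.88) = -27.09 dB, so L₂ = 133.1 + (-27.09) = 106.0 dB SPL.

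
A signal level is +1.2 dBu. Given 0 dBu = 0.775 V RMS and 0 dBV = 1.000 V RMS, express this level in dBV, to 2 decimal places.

The offset between the scales is 20·log₁₀(0.775/1.000) = −2.214 dB.
So dBV = +1.2 − 2.214 = -1.01 dBV.

-1.01 dBV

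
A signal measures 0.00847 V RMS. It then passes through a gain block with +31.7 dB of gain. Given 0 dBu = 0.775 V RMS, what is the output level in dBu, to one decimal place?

-7.5 dBu

Input level: 20·log₁₀(0.00847/0.775) = -39.23 dBu.
Output: -39.23 + 31.7 = -7.5 dBu.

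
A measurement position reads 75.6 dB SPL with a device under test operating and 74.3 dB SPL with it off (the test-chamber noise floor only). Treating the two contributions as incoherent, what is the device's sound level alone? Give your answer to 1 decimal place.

Remove the background by subtracting linear intensities:
L_src = 10·log₁₀(10^(75.6/10) − 10^(74.3/10)) = 10·log₁₀(9392000) = 69.7 dB SPL.

69.7 dB SPL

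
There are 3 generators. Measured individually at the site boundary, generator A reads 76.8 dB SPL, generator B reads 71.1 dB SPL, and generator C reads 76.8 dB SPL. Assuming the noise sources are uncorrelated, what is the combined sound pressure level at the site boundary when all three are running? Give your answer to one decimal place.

Add the sources as powers (linear), then convert back to dB:
L_total = 10·log₁₀(10^(76.8/10) + 10^(71.1/10) + 10^(76.8/10)) = 10·log₁₀(108600000) = 80.4 dB SPL.

80.4 dB SPL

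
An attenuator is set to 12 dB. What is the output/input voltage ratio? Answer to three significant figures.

Voltage ratio = 10^(dB/20).
10^(-12/20) = 10^(-0.6000) = 0.251.

0.251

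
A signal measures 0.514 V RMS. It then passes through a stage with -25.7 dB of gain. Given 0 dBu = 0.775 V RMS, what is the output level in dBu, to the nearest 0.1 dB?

-29.3 dBu

Input level: 20·log₁₀(0.514/0.775) = -3.57 dBu.
Output: -3.57 − 25.7 = -29.3 dBu.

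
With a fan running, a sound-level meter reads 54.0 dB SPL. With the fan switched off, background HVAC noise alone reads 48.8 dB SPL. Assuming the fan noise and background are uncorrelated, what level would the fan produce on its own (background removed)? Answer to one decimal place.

Remove the background by subtracting linear intensities:
L_src = 10·log₁₀(10^(54.0/10) − 10^(48.8/10)) = 10·log₁₀(175300) = 52.4 dB SPL.

52.4 dB SPL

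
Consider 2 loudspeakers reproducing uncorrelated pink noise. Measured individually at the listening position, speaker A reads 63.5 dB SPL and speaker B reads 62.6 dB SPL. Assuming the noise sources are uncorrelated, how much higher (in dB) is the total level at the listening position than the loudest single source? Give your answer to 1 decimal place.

2.6 dB

Incoherent sources sum as intensities:
L_total = 10·log₁₀(10^(63.5/10) + 10^(62.6/10)) = 66.08 dB SPL.
Excess over the loudest (63.5 dB): 66.08 − 63.5 = 2.6 dB.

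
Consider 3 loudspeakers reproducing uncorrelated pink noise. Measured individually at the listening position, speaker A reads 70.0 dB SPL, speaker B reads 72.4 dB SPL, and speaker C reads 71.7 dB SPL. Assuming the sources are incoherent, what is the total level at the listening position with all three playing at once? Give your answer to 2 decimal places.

Uncorrelated sources add in intensity (power), not in dB.
L_total = 10·log₁₀(10^(70.0/10) + 10^(72.4/10) + 10^(71.7/10)) = 10·log₁₀(42170000) = 76.25 dB SPL.

76.25 dB SPL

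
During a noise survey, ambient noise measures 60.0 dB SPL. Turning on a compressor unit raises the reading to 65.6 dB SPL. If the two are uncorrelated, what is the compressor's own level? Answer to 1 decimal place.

64.2 dB SPL

Background correction is a power subtraction:
L_src = 10·log₁₀(10^(65.6/10) − 10^(60.0/10)) = 10·log₁₀(2631000) = 64.2 dB SPL.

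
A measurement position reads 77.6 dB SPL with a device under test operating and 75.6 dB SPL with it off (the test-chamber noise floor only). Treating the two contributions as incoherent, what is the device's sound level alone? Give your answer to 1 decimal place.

73.3 dB SPL

Remove the background by subtracting linear intensities:
L_src = 10·log₁₀(10^(77.6/10) − 10^(75.6/10)) = 10·log₁₀(21240000) = 73.3 dB SPL.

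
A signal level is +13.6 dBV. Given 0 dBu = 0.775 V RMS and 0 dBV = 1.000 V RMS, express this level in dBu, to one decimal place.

The offset between the scales is 20·log₁₀(0.775/1.000) = −2.214 dB.
So dBu = +13.6 + 2.214 = +15.8 dBu.

+15.8 dBu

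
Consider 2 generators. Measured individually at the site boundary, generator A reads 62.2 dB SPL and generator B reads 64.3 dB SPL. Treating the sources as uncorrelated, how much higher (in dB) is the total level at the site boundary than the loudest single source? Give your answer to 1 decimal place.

Incoherent sources sum as intensities:
L_total = 10·log₁₀(10^(62.2/10) + 10^(64.3/10)) = 66.39 dB SPL.
Excess over the loudest (64.3 dB): 66.39 − 64.3 = 2.1 dB.

2.1 dB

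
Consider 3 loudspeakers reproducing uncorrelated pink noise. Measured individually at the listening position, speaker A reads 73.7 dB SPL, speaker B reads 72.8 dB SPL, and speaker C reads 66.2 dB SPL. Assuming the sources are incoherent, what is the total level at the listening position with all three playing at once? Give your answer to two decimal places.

76.69 dB SPL

Incoherent sources sum as intensities:
L_total = 10·log₁₀(10^(73.7/10) + 10^(72.8/10) + 10^(66.2/10)) = 10·log₁₀(46670000) = 76.69 dB SPL.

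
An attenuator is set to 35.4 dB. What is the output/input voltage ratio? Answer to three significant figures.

Voltage ratio = 10^(dB/20).
10^(-35.4/20) = 10^(-1.770) = 0.0170.

0.0170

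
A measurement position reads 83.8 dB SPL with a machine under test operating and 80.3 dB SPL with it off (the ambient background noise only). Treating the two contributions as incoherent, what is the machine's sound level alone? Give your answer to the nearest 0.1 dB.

81.2 dB SPL

Remove the background by subtracting linear intensities:
L_src = 10·log₁₀(10^(83.8/10) − 10^(80.3/10)) = 10·log₁₀(132700000) = 81.2 dB SPL.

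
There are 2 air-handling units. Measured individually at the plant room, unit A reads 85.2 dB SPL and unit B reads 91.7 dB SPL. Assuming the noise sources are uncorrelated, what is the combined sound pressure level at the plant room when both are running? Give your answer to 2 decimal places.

92.58 dB SPL

Incoherent sources sum as intensities:
L_total = 10·log₁₀(10^(85.2/10) + 10^(91.7/10)) = 10·log₁₀(1810000000) = 92.58 dB SPL.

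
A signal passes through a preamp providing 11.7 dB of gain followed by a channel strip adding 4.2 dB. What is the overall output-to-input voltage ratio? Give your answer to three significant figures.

Net gain = 11.7 + 4.2 = 15.9 dB.
Voltage ratio = 10^(15.9/20) = 6.24.

6.24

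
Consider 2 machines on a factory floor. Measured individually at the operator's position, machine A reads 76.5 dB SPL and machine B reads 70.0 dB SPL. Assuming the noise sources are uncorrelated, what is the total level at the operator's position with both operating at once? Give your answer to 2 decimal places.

Add the sources as powers (linear), then convert back to dB:
L_total = 10·log₁₀(10^(76.5/10) + 10^(70.0/10)) = 10·log₁₀(54670000) = 77.38 dB SPL.

77.38 dB SPL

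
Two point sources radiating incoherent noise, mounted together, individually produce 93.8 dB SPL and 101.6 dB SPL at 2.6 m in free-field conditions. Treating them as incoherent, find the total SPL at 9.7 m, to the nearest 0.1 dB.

Combined at 2.6 m: 10·log₁₀(10^(93.8/10)+10^(101.6/10)) = 102.27 dB SPL.
Then apply −20·log₁₀(9.7/2.6) = -11.44 dB → 90.8 dB SPL.

90.8 dB SPL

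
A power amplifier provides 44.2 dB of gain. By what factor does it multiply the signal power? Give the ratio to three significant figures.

Power ratio = 10^(dB/10).
10^(44.2/10) = 10^(4.420) = 26300.

26300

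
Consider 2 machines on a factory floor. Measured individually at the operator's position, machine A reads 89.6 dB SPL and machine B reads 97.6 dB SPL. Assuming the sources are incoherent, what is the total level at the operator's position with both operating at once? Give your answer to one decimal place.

Uncorrelated sources add in intensity (power), not in dB.
L_total = 10·log₁₀(10^(89.6/10) + 10^(97.6/10)) = 10·log₁₀(6666000000) = 98.2 dB SPL.

98.2 dB SPL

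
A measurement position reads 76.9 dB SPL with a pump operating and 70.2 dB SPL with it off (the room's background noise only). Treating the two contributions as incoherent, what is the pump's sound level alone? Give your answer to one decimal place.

75.9 dB SPL

Background correction is a power subtraction:
L_src = 10·log₁₀(10^(76.9/10) − 10^(70.2/10)) = 10·log₁₀(38510000) = 75.9 dB SPL.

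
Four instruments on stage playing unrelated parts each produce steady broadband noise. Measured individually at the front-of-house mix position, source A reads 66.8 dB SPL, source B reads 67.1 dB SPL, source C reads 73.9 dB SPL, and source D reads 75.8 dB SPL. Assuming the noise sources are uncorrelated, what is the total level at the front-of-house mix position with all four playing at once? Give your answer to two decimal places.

Uncorrelated sources add in intensity (power), not in dB.
L_total = 10·log₁₀(10^(66.8/10) + 10^(67.1/10) + 10^(73.9/10) + 10^(75.8/10)) = 10·log₁₀(72480000) = 78.60 dB SPL.

78.60 dB SPL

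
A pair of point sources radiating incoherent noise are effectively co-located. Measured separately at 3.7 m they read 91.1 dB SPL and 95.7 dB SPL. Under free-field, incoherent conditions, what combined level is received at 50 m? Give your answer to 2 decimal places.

Combined at 3.7 m: 10·log₁₀(10^(91.1/10)+10^(95.7/10)) = 96.993 dB SPL.
Then apply −20·log₁₀(50/3.7) = -22.615 dB → 74.38 dB SPL.

74.38 dB SPL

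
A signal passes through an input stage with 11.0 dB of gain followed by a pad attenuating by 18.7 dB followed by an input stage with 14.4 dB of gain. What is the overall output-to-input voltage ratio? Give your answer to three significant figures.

2.16

Net gain = 11.0 + (−18.7) + 14.4 = 6.7 dB.
Voltage ratio = 10^(6.7/20) = 2.16.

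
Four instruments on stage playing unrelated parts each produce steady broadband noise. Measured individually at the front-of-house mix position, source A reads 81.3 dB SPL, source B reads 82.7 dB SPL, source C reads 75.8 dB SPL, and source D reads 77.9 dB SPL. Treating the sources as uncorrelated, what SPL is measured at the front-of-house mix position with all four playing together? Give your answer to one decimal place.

86.2 dB SPL

Incoherent sources sum as intensities:
L_total = 10·log₁₀(10^(81.3/10) + 10^(82.7/10) + 10^(75.8/10) + 10^(77.9/10)) = 10·log₁₀(420800000) = 86.2 dB SPL.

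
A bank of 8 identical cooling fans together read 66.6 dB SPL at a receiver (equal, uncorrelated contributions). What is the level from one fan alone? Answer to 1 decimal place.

8 equal incoherent sources add 10·log₁₀(8) = 9.03 dB over one source.
L_one = 66.6 − 9.03 = 57.6 dB SPL.

57.6 dB SPL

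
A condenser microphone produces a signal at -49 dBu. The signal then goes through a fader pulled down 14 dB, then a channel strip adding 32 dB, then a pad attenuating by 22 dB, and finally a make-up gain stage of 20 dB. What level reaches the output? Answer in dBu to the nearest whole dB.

-33 dBu

Gain stages sum in dB:
-49 − 14 + 32 − 22 + 20 = -33 dBu.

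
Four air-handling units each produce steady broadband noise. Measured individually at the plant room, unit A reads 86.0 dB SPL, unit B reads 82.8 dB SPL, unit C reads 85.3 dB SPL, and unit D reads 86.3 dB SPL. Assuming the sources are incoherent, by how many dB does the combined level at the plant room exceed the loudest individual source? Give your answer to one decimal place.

5.0 dB

Uncorrelated sources add in intensity (power), not in dB.
L_total = 10·log₁₀(10^(86.0/10) + 10^(82.8/10) + 10^(85.3/10) + 10^(86.3/10)) = 91.32 dB SPL.
Excess over the loudest (86.3 dB): 91.32 − 86.3 = 5.0 dB.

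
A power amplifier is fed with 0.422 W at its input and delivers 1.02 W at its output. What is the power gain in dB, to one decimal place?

3.8 dB

Power ratio → dB uses the 10·log₁₀ form:
10·log₁₀(1.02/0.422) = 10·log₁₀(2.417) = 3.8 dB.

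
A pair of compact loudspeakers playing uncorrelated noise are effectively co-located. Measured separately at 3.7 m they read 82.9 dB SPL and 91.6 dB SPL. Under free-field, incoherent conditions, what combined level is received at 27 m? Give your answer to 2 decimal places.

74.89 dB SPL

Combined at 3.7 m: 10·log₁₀(10^(82.9/10)+10^(91.6/10)) = 92.150 dB SPL.
Then apply −20·log₁₀(27/3.7) = -17.263 dB → 74.89 dB SPL.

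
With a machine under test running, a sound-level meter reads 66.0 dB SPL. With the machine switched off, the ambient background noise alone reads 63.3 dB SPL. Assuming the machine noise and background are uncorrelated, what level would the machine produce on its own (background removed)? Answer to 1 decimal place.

Background correction is a power subtraction:
L_src = 10·log₁₀(10^(66.0/10) − 10^(63.3/10)) = 10·log₁₀(1843000) = 62.7 dB SPL.

62.7 dB SPL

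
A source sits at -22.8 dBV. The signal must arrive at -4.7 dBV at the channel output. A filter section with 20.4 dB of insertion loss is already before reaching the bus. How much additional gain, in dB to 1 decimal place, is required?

38.5 dB

The required make-up gain is the shortfall in the dB sum.
G = -4.7 − (-22.8) + 20.4 = 38.5 dB.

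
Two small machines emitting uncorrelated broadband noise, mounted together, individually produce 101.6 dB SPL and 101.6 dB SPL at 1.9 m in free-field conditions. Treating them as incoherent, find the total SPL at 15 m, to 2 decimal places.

86.66 dB SPL

Combined at 1.9 m: 10·log₁₀(10^(101.6/10)+10^(101.6/10)) = 104.610 dB SPL.
Then apply −20·log₁₀(15/1.9) = -17.947 dB → 86.66 dB SPL.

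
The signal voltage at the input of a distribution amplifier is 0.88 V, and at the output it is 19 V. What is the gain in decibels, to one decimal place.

26.7 dB

For a voltage ratio, dB = 20·log₁₀(V₂/V₁).
20·log₁₀(19/0.88) = 20·log₁₀(21.59) = 26.7 dB.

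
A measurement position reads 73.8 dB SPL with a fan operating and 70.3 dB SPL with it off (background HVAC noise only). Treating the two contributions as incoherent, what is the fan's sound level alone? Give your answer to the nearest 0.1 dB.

71.2 dB SPL

Background correction is a power subtraction:
L_src = 10·log₁₀(10^(73.8/10) − 10^(70.3/10)) = 10·log₁₀(13270000) = 71.2 dB SPL.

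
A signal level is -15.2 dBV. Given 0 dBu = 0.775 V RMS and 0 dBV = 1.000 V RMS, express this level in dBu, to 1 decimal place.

The offset between the scales is 20·log₁₀(0.775/1.000) = −2.214 dB.
So dBu = -15.2 + 2.214 = -13.0 dBu.

-13.0 dBu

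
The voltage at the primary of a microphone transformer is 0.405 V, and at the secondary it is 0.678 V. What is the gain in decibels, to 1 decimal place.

Voltage is an amplitude quantity, so gain = 20·log₁₀(V_out/V_in).
20·log₁₀(0.678/0.405) = 20·log₁₀(1.674) = 4.5 dB.

4.5 dB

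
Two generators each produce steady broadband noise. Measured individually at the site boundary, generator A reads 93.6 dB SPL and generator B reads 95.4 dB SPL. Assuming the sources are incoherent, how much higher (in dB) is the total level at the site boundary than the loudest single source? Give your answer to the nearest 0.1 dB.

2.2 dB

Add the sources as powers (linear), then convert back to dB:
L_total = 10·log₁₀(10^(93.6/10) + 10^(95.4/10)) = 97.60 dB SPL.
Excess over the loudest (95.4 dB): 97.60 − 95.4 = 2.2 dB.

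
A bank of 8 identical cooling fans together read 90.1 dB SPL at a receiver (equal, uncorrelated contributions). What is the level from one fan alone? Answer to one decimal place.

8 equal incoherent sources add 10·log₁₀(8) = 9.03 dB over one source.
L_one = 90.1 − 9.03 = 81.1 dB SPL.

81.1 dB SPL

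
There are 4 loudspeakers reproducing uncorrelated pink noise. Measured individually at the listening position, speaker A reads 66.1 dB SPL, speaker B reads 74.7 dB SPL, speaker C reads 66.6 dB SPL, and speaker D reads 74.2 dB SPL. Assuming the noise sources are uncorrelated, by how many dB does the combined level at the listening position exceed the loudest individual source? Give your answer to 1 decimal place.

Uncorrelated sources add in intensity (power), not in dB.
L_total = 10·log₁₀(10^(66.1/10) + 10^(74.7/10) + 10^(66.6/10) + 10^(74.2/10)) = 78.09 dB SPL.
Excess over the loudest (74.7 dB): 78.09 − 74.7 = 3.4 dB.

3.4 dB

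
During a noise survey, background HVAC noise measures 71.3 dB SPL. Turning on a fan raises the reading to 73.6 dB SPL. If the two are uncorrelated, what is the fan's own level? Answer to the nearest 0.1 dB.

69.7 dB SPL

Remove the background by subtracting linear intensities:
L_src = 10·log₁₀(10^(73.6/10) − 10^(71.3/10)) = 10·log₁₀(9419000) = 69.7 dB SPL.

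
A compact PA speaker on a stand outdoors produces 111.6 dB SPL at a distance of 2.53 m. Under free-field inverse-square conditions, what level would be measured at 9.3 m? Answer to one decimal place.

Inverse-square spreading gives ΔL = −20·log₁₀(d₂/d₁).
ΔL = −20·log₁₀(9.3/2.53) = -11.31 dB, so L₂ = 111.6 + (-11.31) = 100.3 dB SPL.

100.3 dB SPL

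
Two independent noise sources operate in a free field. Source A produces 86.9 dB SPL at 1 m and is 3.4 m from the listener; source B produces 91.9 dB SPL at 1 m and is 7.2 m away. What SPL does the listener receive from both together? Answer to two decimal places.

At the listener: L_A = 86.9 − 20·log₁₀(3.4) = 76.270 dB; L_B = 91.9 − 20·log₁₀(7.2) = 74.753 dB.
Combined: 10·log₁₀(10^(76.270/10)+10^(74.753/10)) = 78.59 dB SPL.

78.59 dB SPL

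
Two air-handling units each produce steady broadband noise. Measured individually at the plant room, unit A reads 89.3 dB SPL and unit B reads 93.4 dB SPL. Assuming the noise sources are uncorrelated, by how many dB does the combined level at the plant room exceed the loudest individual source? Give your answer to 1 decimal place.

Incoherent sources sum as intensities:
L_total = 10·log₁₀(10^(89.3/10) + 10^(93.4/10)) = 94.83 dB SPL.
Excess over the loudest (93.4 dB): 94.83 − 93.4 = 1.4 dB.

1.4 dB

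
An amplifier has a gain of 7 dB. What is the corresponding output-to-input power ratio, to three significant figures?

5.01

Power ratio = 10^(dB/10).
10^(7/10) = 10^(0.7000) = 5.01.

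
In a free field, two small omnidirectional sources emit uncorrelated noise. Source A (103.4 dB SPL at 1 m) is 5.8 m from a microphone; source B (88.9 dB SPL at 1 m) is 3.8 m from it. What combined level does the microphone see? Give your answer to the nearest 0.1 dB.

At the listener: L_A = 103.4 − 20·log₁₀(5.8) = 88.13 dB; L_B = 88.9 − 20·log₁₀(3.8) = 77.30 dB.
Combined: 10·log₁₀(10^(88.13/10)+10^(77.30/10)) = 88.5 dB SPL.

88.5 dB SPL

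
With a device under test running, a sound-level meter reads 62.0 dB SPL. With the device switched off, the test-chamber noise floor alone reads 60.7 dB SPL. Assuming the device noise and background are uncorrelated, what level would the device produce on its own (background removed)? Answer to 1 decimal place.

56.1 dB SPL

Background correction is a power subtraction:
L_src = 10·log₁₀(10^(62.0/10) − 10^(60.7/10)) = 10·log₁₀(410000) = 56.1 dB SPL.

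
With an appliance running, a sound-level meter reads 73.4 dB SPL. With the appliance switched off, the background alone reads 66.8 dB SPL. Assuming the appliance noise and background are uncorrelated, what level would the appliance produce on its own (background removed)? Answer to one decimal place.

Subtract intensities: L_src = 10·log₁₀(10^(L_total/10) − 10^(L_bg/10)).
L_src = 10·log₁₀(10^(73.4/10) − 10^(66.8/10)) = 10·log₁₀(17090000) = 72.3 dB SPL.

72.3 dB SPL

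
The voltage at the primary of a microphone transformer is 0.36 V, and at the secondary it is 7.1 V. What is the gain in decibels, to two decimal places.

Voltage ratio → dB uses the 20·log₁₀ form:
20·log₁₀(7.1/0.36) = 20·log₁₀(19.72) = 25.90 dB.

25.90 dB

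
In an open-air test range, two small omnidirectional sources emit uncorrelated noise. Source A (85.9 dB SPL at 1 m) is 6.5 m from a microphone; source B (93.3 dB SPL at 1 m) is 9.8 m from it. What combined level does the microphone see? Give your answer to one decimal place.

At the listener: L_A = 85.9 − 20·log₁₀(6.5) = 69.64 dB; L_B = 93.3 − 20·log₁₀(9.8) = 73.48 dB.
Combined: 10·log₁₀(10^(69.64/10)+10^(73.48/10)) = 75.0 dB SPL.

75.0 dB SPL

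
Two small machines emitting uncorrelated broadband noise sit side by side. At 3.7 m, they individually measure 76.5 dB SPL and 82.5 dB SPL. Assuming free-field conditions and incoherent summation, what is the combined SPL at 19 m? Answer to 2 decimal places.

69.26 dB SPL

Combined at 3.7 m: 10·log₁₀(10^(76.5/10)+10^(82.5/10)) = 83.473 dB SPL.
Then apply −20·log₁₀(19/3.7) = -14.211 dB → 69.26 dB SPL.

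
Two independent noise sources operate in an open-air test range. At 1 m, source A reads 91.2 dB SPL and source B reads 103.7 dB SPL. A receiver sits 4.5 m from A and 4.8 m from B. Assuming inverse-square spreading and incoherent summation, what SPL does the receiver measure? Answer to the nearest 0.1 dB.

90.3 dB SPL

At the listener: L_A = 91.2 − 20·log₁₀(4.5) = 78.14 dB; L_B = 103.7 − 20·log₁₀(4.8) = 90.08 dB.
Combined: 10·log₁₀(10^(78.14/10)+10^(90.08/10)) = 90.3 dB SPL.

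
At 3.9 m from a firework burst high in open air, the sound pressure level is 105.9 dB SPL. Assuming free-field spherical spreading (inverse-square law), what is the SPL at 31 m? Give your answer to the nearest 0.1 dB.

Free-field point source: level drops by 20·log₁₀ of the distance ratio.
ΔL = −20·log₁₀(31/3.9) = -18.01 dB, so L₂ = 105.9 + (-18.01) = 87.9 dB SPL.

87.9 dB SPL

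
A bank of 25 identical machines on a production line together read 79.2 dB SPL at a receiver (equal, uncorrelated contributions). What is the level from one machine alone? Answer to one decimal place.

25 equal incoherent sources add 10·log₁₀(25) = 13.98 dB over one source.
L_one = 79.2 − 13.98 = 65.2 dB SPL.

65.2 dB SPL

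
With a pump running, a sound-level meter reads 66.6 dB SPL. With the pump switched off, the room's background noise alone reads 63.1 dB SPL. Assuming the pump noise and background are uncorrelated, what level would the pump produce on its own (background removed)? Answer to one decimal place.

64.0 dB SPL

Remove the background by subtracting linear intensities:
L_src = 10·log₁₀(10^(66.6/10) − 10^(63.1/10)) = 10·log₁₀(2529000) = 64.0 dB SPL.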